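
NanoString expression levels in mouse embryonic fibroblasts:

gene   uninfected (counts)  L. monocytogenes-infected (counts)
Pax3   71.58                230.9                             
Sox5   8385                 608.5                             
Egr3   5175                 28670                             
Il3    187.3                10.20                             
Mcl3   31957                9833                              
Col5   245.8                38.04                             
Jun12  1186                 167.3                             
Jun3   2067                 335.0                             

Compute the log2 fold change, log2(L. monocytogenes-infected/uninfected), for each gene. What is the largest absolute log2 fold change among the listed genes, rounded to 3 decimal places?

log2(230.9/71.58) = 1.690  (Pax3)
log2(608.5/8385) = -3.784  (Sox5)
log2(28670/5175) = 2.470  (Egr3)
log2(10.20/187.3) = -4.199  (Il3)
log2(9833/31957) = -1.700  (Mcl3)
log2(38.04/245.8) = -2.692  (Col5)
log2(167.3/1186) = -2.826  (Jun12)
log2(335.0/2067) = -2.625  (Jun3)
The largest magnitude belongs to Il3.

4.199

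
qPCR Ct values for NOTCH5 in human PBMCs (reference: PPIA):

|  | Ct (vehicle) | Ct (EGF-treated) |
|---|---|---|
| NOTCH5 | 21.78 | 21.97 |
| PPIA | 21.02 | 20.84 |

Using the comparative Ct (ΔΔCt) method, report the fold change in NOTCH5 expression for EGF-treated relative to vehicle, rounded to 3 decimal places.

ΔCt(vehicle) = 21.780 − 21.020 = 0.760
ΔCt(EGF-treated) = 21.970 − 20.840 = 1.130
ΔΔCt = 1.130 − 0.760 = 0.370
Fold change = 2^(−0.370) = 0.7738

0.774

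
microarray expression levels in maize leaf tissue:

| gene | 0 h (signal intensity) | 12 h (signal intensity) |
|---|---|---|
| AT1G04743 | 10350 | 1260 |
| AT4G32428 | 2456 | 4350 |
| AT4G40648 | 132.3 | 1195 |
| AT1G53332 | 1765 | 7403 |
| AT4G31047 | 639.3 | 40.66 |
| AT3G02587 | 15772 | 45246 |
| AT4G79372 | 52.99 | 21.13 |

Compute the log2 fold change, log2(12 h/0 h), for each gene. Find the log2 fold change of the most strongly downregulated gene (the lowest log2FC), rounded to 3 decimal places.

log2(1260/10350) = -3.038  (AT1G04743)
log2(4350/2456) = 0.825  (AT4G32428)
log2(1195/132.3) = 3.175  (AT4G40648)
log2(7403/1765) = 2.068  (AT1G53332)
log2(40.66/639.3) = -3.975  (AT4G31047)
log2(45246/15772) = 1.520  (AT3G02587)
log2(21.13/52.99) = -1.326  (AT4G79372)
AT4G31047 is most strongly downregulated.

-3.975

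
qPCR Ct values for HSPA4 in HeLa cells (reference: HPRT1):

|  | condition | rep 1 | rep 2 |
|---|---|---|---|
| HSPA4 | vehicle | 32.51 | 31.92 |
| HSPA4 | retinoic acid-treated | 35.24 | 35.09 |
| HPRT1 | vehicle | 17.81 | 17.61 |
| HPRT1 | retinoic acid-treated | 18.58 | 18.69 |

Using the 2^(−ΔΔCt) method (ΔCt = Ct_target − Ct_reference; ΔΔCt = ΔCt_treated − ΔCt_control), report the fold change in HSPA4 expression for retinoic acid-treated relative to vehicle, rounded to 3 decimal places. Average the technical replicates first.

0.246

Mean Ct: HSPA4 vehicle 32.215; HSPA4 retinoic acid-treated 35.165; HPRT1 vehicle 17.710; HPRT1 retinoic acid-treated 18.635
ΔCt(vehicle) = 32.215 − 17.710 = 14.505
ΔCt(retinoic acid-treated) = 35.165 − 18.635 = 16.530
ΔΔCt = 16.530 − 14.505 = 2.025
Fold change = 2^(−2.025) = 0.2457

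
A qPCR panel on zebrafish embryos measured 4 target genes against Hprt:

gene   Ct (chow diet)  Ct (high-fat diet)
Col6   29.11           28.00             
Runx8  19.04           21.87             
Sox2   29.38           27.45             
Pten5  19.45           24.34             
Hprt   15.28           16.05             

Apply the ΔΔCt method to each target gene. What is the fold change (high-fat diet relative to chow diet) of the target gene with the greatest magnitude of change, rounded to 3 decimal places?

Col6: ΔΔCt = (28.00−16.05) − (29.11−15.28) = 11.95 − 13.83 = -1.88; fold change = 2^1.88 = 3.681
Runx8: ΔΔCt = (21.87−16.05) − (19.04−15.28) = 5.82 − 3.76 = 2.06; fold change = 2^-2.06 = 0.240
Sox2: ΔΔCt = (27.45−16.05) − (29.38−15.28) = 11.40 − 14.10 = -2.70; fold change = 2^2.70 = 6.498
Pten5: ΔΔCt = (24.34−16.05) − (19.45−15.28) = 8.29 − 4.17 = 4.12; fold change = 2^-4.12 = 0.058
Pten5 has the largest |ΔΔCt| = 4.12.

0.058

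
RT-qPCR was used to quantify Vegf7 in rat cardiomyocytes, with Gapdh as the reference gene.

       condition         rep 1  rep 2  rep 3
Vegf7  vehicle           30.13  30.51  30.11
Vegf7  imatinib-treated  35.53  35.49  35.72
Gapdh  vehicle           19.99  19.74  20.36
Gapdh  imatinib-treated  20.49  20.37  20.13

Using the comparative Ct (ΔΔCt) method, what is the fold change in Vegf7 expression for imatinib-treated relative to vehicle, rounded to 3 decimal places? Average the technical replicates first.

Mean Ct: Vegf7 vehicle 30.250; Vegf7 imatinib-treated 35.580; Gapdh vehicle 20.030; Gapdh imatinib-treated 20.330
ΔCt(vehicle) = 30.250 − 20.030 = 10.220
ΔCt(imatinib-treated) = 35.580 − 20.330 = 15.250
ΔΔCt = 15.250 − 10.220 = 5.030
Fold change = 2^(−5.030) = 0.0306

0.031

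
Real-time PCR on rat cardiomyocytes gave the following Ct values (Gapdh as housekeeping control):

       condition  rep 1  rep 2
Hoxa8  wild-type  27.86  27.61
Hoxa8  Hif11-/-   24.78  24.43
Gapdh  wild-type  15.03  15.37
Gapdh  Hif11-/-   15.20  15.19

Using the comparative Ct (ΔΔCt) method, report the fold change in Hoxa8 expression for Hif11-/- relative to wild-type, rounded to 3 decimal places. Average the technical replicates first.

8.724

Mean Ct: Hoxa8 wild-type 27.735; Hoxa8 Hif11-/- 24.605; Gapdh wild-type 15.200; Gapdh Hif11-/- 15.195
ΔCt(wild-type) = 27.735 − 15.200 = 12.535
ΔCt(Hif11-/-) = 24.605 − 15.195 = 9.410
ΔΔCt = 9.410 − 12.535 = -3.125
Fold change = 2^(−(-3.125)) = 2^3.125 = 8.7241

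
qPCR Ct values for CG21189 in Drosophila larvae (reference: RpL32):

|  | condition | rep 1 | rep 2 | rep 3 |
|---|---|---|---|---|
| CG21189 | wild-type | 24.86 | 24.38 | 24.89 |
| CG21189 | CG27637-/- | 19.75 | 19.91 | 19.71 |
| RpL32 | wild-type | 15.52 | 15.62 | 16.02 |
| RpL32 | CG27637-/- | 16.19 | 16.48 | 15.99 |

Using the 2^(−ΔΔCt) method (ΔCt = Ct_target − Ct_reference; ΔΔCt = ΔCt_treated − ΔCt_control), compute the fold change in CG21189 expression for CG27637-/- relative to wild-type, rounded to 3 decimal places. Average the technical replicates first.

Mean Ct: CG21189 wild-type 24.710; CG21189 CG27637-/- 19.790; RpL32 wild-type 15.720; RpL32 CG27637-/- 16.220
ΔCt(wild-type) = 24.710 − 15.720 = 8.990
ΔCt(CG27637-/-) = 19.790 − 16.220 = 3.570
ΔΔCt = 3.570 − 8.990 = -5.420
Fold change = 2^(−(-5.420)) = 2^5.420 = 42.8137

42.814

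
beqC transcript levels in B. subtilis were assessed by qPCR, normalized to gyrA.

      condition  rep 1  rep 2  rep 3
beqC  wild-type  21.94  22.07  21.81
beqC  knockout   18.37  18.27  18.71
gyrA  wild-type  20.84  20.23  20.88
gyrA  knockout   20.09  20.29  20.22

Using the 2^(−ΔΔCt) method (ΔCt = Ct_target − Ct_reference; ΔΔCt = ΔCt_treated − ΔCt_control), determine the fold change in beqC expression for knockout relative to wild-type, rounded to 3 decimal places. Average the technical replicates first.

8.225

Mean Ct: beqC wild-type 21.940; beqC knockout 18.450; gyrA wild-type 20.650; gyrA knockout 20.200
ΔCt(wild-type) = 21.940 − 20.650 = 1.290
ΔCt(knockout) = 18.450 − 20.200 = -1.750
ΔΔCt = -1.750 − 1.290 = -3.040
Fold change = 2^(−(-3.040)) = 2^3.040 = 8.2249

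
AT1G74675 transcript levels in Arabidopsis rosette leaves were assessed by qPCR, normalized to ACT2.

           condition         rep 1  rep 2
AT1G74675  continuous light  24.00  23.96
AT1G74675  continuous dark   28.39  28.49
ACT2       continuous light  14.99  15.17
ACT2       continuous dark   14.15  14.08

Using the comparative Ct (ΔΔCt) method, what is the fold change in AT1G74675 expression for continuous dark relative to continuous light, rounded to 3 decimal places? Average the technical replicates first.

Mean Ct: AT1G74675 continuous light 23.980; AT1G74675 continuous dark 28.440; ACT2 continuous light 15.080; ACT2 continuous dark 14.115
ΔCt(continuous light) = 23.980 − 15.080 = 8.900
ΔCt(continuous dark) = 28.440 − 14.115 = 14.325
ΔΔCt = 14.325 − 8.900 = 5.425
Fold change = 2^(−5.425) = 0.0233

0.023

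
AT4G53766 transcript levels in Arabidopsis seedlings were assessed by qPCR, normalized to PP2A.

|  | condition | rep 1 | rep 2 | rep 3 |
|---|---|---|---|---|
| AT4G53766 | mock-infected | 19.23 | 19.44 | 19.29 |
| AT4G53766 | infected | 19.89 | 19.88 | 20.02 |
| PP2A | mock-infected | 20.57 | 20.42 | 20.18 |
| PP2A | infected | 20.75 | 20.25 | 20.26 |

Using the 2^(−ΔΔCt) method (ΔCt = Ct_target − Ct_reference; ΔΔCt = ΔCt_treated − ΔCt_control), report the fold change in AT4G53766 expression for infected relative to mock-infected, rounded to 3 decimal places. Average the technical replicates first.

Mean Ct: AT4G53766 mock-infected 19.320; AT4G53766 infected 19.930; PP2A mock-infected 20.390; PP2A infected 20.420
ΔCt(mock-infected) = 19.320 − 20.390 = -1.070
ΔCt(infected) = 19.930 − 20.420 = -0.490
ΔΔCt = -0.490 − (-1.070) = 0.580
Fold change = 2^(−0.580) = 0.6690

0.669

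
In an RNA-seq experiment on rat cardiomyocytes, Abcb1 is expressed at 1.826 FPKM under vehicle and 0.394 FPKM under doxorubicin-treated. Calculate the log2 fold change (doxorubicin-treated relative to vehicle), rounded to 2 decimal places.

-2.21

Fold change = 0.394 / 1.826 = 0.2158
log2(0.2158) = -2.212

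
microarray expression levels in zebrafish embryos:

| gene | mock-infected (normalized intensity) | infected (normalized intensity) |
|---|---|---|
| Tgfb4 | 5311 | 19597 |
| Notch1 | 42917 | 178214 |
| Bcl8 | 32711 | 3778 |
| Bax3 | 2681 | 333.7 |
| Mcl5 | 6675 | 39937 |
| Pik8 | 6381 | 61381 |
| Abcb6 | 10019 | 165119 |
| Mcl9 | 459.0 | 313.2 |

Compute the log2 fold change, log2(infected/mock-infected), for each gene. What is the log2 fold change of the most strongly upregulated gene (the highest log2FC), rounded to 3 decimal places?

4.043

log2(19597/5311) = 1.884  (Tgfb4)
log2(178214/42917) = 2.054  (Notch1)
log2(3778/32711) = -3.114  (Bcl8)
log2(333.7/2681) = -3.006  (Bax3)
log2(39937/6675) = 2.581  (Mcl5)
log2(61381/6381) = 3.266  (Pik8)
log2(165119/10019) = 4.043  (Abcb6)
log2(313.2/459.0) = -0.551  (Mcl9)
Abcb6 is most strongly upregulated.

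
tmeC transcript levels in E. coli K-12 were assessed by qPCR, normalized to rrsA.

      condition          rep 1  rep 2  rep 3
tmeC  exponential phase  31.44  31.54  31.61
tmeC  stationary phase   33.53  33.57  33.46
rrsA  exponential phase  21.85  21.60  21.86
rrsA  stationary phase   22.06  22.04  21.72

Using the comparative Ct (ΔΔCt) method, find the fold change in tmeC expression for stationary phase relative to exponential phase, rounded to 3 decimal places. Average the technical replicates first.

Mean Ct: tmeC exponential phase 31.530; tmeC stationary phase 33.520; rrsA exponential phase 21.770; rrsA stationary phase 21.940
ΔCt(exponential phase) = 31.530 − 21.770 = 9.760
ΔCt(stationary phase) = 33.520 − 21.940 = 11.580
ΔΔCt = 11.580 − 9.760 = 1.820
Fold change = 2^(−1.820) = 0.2832

0.283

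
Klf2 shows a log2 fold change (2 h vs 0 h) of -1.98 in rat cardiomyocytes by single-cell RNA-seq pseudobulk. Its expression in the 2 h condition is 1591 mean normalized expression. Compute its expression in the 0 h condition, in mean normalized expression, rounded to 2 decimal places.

6276.38

Fold change = 2^(-1.98) = 0.2535
0 h expression = 1591 / 0.2535 = 6276.38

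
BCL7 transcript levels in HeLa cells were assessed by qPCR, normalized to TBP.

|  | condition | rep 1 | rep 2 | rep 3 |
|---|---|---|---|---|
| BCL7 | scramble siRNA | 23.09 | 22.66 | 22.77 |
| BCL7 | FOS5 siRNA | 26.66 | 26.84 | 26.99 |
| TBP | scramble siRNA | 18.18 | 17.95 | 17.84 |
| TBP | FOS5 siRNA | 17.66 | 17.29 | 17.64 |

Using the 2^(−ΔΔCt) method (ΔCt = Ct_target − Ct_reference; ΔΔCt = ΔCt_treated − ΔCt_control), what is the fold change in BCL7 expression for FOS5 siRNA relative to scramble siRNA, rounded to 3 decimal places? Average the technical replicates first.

0.046

Mean Ct: BCL7 scramble siRNA 22.840; BCL7 FOS5 siRNA 26.830; TBP scramble siRNA 17.990; TBP FOS5 siRNA 17.530
ΔCt(scramble siRNA) = 22.840 − 17.990 = 4.850
ΔCt(FOS5 siRNA) = 26.830 − 17.530 = 9.300
ΔΔCt = 9.300 − 4.850 = 4.450
Fold change = 2^(−4.450) = 0.0458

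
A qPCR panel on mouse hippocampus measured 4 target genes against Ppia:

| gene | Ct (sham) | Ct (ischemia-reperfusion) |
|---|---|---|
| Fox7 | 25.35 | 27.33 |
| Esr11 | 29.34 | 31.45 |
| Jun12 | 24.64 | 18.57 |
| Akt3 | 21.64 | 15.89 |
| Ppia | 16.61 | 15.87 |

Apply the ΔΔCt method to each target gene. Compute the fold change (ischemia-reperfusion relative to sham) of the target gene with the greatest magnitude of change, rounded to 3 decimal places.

40.224

Fox7: ΔΔCt = (27.33−15.87) − (25.35−16.61) = 11.46 − 8.74 = 2.72; fold change = 2^-2.72 = 0.152
Esr11: ΔΔCt = (31.45−15.87) − (29.34−16.61) = 15.58 − 12.73 = 2.85; fold change = 2^-2.85 = 0.139
Jun12: ΔΔCt = (18.57−15.87) − (24.64−16.61) = 2.70 − 8.03 = -5.33; fold change = 2^5.33 = 40.224
Akt3: ΔΔCt = (15.89−15.87) − (21.64−16.61) = 0.02 − 5.03 = -5.01; fold change = 2^5.01 = 32.223
Jun12 has the largest |ΔΔCt| = 5.33.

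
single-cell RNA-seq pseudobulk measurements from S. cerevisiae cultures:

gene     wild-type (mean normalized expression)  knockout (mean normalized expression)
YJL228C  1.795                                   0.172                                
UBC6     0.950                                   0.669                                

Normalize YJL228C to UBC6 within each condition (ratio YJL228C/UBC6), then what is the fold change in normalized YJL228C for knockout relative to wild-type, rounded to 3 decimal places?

0.136

YJL228C/UBC6 (wild-type) = 1.795 / 0.950 = 1.8895
YJL228C/UBC6 (knockout) = 0.172 / 0.669 = 0.2571
Fold change = 0.2571 / 1.8895 = 0.1361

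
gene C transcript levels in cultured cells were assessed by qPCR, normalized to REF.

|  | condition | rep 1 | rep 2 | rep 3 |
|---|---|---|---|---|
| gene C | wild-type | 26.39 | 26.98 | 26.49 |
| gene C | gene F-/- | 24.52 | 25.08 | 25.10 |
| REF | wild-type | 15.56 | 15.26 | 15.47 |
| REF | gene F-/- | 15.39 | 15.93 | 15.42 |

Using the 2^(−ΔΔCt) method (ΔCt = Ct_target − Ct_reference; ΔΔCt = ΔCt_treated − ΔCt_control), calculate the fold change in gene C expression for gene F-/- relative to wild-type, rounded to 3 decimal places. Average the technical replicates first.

Mean Ct: gene C wild-type 26.620; gene C gene F-/- 24.900; REF wild-type 15.430; REF gene F-/- 15.580
ΔCt(wild-type) = 26.620 − 15.430 = 11.190
ΔCt(gene F-/-) = 24.900 − 15.580 = 9.320
ΔΔCt = 9.320 − 11.190 = -1.870
Fold change = 2^(−(-1.870)) = 2^1.870 = 3.6553

3.655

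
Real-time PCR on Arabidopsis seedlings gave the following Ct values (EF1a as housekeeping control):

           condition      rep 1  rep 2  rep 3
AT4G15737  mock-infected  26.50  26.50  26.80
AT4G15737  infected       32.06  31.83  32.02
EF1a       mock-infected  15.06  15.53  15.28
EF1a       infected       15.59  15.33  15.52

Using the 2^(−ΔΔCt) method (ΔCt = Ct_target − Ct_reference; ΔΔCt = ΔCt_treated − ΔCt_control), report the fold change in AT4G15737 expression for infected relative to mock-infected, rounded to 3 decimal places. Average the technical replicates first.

Mean Ct: AT4G15737 mock-infected 26.600; AT4G15737 infected 31.970; EF1a mock-infected 15.290; EF1a infected 15.480
ΔCt(mock-infected) = 26.600 − 15.290 = 11.310
ΔCt(infected) = 31.970 − 15.480 = 16.490
ΔΔCt = 16.490 − 11.310 = 5.180
Fold change = 2^(−5.180) = 0.0276

0.028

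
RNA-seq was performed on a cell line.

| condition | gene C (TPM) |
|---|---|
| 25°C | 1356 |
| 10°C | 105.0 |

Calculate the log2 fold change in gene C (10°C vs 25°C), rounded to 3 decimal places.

-3.691

Fold change = 105.0 / 1356 = 0.0774
log2(0.0774) = -3.6909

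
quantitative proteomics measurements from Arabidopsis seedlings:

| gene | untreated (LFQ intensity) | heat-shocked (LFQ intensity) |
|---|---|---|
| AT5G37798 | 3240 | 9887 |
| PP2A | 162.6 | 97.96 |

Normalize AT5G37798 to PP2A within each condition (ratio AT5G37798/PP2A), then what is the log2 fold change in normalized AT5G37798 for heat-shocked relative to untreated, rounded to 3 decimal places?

AT5G37798/PP2A (untreated) = 3240 / 162.6 = 19.926
AT5G37798/PP2A (heat-shocked) = 9887 / 97.96 = 100.93
Fold change = 100.93 / 19.926 = 5.0651
log2(5.0651) = 2.3406

2.341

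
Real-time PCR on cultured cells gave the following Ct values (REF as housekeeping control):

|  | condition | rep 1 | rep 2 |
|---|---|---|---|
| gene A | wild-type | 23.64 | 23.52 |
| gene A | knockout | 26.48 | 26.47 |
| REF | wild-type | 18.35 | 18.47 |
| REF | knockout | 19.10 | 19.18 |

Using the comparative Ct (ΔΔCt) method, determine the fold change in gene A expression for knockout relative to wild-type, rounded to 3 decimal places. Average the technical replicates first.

Mean Ct: gene A wild-type 23.580; gene A knockout 26.475; REF wild-type 18.410; REF knockout 19.140
ΔCt(wild-type) = 23.580 − 18.410 = 5.170
ΔCt(knockout) = 26.475 − 19.140 = 7.335
ΔΔCt = 7.335 − 5.170 = 2.165
Fold change = 2^(−2.165) = 0.2230

0.223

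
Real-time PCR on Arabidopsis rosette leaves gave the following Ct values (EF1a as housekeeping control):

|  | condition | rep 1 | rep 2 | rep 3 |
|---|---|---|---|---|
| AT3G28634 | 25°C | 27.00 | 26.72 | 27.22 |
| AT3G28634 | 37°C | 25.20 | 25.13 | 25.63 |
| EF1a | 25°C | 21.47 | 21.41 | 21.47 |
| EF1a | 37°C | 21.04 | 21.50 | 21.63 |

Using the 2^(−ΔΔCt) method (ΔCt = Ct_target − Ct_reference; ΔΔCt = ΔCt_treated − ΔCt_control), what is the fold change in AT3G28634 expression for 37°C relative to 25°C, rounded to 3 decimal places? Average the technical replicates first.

Mean Ct: AT3G28634 25°C 26.980; AT3G28634 37°C 25.320; EF1a 25°C 21.450; EF1a 37°C 21.390
ΔCt(25°C) = 26.980 − 21.450 = 5.530
ΔCt(37°C) = 25.320 − 21.390 = 3.930
ΔΔCt = 3.930 − 5.530 = -1.600
Fold change = 2^(−(-1.600)) = 2^1.600 = 3.0314

3.031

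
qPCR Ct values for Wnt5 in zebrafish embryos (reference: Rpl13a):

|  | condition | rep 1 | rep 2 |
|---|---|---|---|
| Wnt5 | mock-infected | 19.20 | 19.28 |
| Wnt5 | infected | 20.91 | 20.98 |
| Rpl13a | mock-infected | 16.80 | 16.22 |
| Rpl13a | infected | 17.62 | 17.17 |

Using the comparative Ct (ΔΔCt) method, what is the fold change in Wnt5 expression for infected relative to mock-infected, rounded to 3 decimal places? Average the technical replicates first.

Mean Ct: Wnt5 mock-infected 19.240; Wnt5 infected 20.945; Rpl13a mock-infected 16.510; Rpl13a infected 17.395
ΔCt(mock-infected) = 19.240 − 16.510 = 2.730
ΔCt(infected) = 20.945 − 17.395 = 3.550
ΔΔCt = 3.550 − 2.730 = 0.820
Fold change = 2^(−0.820) = 0.5664

0.566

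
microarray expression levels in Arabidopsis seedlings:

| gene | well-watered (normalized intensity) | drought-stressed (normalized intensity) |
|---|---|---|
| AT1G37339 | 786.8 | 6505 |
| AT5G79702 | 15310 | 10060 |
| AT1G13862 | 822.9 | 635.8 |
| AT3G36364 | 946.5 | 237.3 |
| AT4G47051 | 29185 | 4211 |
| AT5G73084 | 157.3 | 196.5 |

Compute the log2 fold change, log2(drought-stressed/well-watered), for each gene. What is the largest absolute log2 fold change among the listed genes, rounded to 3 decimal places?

3.047

log2(6505/786.8) = 3.047  (AT1G37339)
log2(10060/15310) = -0.606  (AT5G79702)
log2(635.8/822.9) = -0.372  (AT1G13862)
log2(237.3/946.5) = -1.996  (AT3G36364)
log2(4211/29185) = -2.793  (AT4G47051)
log2(196.5/157.3) = 0.321  (AT5G73084)
The largest magnitude belongs to AT1G37339.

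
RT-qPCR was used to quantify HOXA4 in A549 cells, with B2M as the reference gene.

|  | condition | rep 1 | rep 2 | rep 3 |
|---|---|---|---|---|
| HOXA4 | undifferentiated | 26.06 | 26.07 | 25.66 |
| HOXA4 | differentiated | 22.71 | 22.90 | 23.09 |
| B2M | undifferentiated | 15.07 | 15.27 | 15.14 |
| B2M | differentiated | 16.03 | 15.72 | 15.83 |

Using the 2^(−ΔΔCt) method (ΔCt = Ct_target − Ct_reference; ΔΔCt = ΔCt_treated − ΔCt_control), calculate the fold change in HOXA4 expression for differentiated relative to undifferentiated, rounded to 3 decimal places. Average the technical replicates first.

13.269

Mean Ct: HOXA4 undifferentiated 25.930; HOXA4 differentiated 22.900; B2M undifferentiated 15.160; B2M differentiated 15.860
ΔCt(undifferentiated) = 25.930 − 15.160 = 10.770
ΔCt(differentiated) = 22.900 − 15.860 = 7.040
ΔΔCt = 7.040 − 10.770 = -3.730
Fold change = 2^(−(-3.730)) = 2^3.730 = 13.2691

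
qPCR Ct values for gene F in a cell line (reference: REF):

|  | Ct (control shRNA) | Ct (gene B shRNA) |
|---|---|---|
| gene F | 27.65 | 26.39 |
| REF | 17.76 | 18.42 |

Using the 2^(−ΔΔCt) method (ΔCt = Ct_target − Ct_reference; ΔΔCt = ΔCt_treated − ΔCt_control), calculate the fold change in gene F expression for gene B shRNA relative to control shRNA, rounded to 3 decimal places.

3.784

ΔCt(control shRNA) = 27.650 − 17.760 = 9.890
ΔCt(gene B shRNA) = 26.390 − 18.420 = 7.970
ΔΔCt = 7.970 − 9.890 = -1.920
Fold change = 2^(−(-1.920)) = 2^1.920 = 3.7842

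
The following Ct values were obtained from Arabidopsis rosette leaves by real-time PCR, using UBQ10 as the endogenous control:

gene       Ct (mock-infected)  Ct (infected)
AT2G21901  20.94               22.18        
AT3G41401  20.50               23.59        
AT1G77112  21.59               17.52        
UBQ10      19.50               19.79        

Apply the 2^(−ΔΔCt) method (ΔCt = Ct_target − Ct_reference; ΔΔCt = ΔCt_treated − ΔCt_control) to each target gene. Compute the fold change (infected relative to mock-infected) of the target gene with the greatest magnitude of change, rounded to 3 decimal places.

20.535

AT2G21901: ΔΔCt = (22.18−19.79) − (20.94−19.50) = 2.39 − 1.44 = 0.95; fold change = 2^-0.95 = 0.518
AT3G41401: ΔΔCt = (23.59−19.79) − (20.50−19.50) = 3.80 − 1.00 = 2.80; fold change = 2^-2.80 = 0.144
AT1G77112: ΔΔCt = (17.52−19.79) − (21.59−19.50) = -2.27 − 2.09 = -4.36; fold change = 2^4.36 = 20.535
AT1G77112 has the largest |ΔΔCt| = 4.36.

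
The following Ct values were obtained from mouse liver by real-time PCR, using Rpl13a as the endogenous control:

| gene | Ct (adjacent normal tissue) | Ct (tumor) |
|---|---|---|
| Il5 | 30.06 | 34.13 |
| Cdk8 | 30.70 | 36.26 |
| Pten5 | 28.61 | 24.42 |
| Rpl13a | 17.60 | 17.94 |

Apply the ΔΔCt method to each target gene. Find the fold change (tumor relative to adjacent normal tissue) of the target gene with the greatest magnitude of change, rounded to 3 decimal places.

0.027

Il5: ΔΔCt = (34.13−17.94) − (30.06−17.60) = 16.19 − 12.46 = 3.73; fold change = 2^-3.73 = 0.075
Cdk8: ΔΔCt = (36.26−17.94) − (30.70−17.60) = 18.32 − 13.10 = 5.22; fold change = 2^-5.22 = 0.027
Pten5: ΔΔCt = (24.42−17.94) − (28.61−17.60) = 6.48 − 11.01 = -4.53; fold change = 2^4.53 = 23.103
Cdk8 has the largest |ΔΔCt| = 5.22.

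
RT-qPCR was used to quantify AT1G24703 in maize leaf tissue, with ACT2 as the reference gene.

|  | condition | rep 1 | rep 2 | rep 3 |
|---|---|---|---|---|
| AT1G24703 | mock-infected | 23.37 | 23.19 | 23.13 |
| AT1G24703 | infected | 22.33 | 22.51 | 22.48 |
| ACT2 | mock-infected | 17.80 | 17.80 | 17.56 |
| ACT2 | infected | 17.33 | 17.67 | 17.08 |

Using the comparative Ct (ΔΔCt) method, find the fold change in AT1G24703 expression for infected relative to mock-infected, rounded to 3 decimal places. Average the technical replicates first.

1.347

Mean Ct: AT1G24703 mock-infected 23.230; AT1G24703 infected 22.440; ACT2 mock-infected 17.720; ACT2 infected 17.360
ΔCt(mock-infected) = 23.230 − 17.720 = 5.510
ΔCt(infected) = 22.440 − 17.360 = 5.080
ΔΔCt = 5.080 − 5.510 = -0.430
Fold change = 2^(−(-0.430)) = 2^0.430 = 1.3472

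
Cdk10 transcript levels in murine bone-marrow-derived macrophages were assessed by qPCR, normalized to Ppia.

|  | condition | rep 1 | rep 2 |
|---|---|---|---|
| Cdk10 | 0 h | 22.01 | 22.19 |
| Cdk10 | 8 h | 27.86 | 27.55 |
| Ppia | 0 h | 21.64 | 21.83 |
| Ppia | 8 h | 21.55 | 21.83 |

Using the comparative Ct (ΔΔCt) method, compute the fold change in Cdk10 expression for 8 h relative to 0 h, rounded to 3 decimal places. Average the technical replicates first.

Mean Ct: Cdk10 0 h 22.100; Cdk10 8 h 27.705; Ppia 0 h 21.735; Ppia 8 h 21.690
ΔCt(0 h) = 22.100 − 21.735 = 0.365
ΔCt(8 h) = 27.705 − 21.690 = 6.015
ΔΔCt = 6.015 − 0.365 = 5.650
Fold change = 2^(−5.650) = 0.0199

0.020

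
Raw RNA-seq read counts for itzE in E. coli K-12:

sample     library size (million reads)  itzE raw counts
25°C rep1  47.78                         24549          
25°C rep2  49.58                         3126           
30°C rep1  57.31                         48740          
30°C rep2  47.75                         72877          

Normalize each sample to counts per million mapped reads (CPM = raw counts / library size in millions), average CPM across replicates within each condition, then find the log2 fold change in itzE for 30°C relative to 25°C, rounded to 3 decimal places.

CPM(25°C rep1) = 24549 / 47.78 = 513.7924
CPM(25°C rep2) = 3126 / 49.58 = 63.0496
CPM(30°C rep1) = 48740 / 57.31 = 850.4624
CPM(30°C rep2) = 72877 / 47.75 = 1526.2199
mean CPM(25°C) = 288.4210; mean CPM(30°C) = 1188.3411
Fold change = 1188.3411 / 288.4210 = 4.12016
log2(4.12016) = 2.0427

2.043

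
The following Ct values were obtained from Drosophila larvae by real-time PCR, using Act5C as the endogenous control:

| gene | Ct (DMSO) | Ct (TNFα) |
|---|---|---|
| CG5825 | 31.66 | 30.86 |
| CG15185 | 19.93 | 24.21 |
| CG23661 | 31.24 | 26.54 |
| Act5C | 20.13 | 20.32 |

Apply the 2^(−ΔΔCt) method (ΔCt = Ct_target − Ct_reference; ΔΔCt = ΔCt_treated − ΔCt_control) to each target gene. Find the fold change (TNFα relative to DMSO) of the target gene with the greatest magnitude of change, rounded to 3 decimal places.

29.651

CG5825: ΔΔCt = (30.86−20.32) − (31.66−20.13) = 10.54 − 11.53 = -0.99; fold change = 2^0.99 = 1.986
CG15185: ΔΔCt = (24.21−20.32) − (19.93−20.13) = 3.89 − (-0.20) = 4.09; fold change = 2^-4.09 = 0.059
CG23661: ΔΔCt = (26.54−20.32) − (31.24−20.13) = 6.22 − 11.11 = -4.89; fold change = 2^4.89 = 29.651
CG23661 has the largest |ΔΔCt| = 4.89.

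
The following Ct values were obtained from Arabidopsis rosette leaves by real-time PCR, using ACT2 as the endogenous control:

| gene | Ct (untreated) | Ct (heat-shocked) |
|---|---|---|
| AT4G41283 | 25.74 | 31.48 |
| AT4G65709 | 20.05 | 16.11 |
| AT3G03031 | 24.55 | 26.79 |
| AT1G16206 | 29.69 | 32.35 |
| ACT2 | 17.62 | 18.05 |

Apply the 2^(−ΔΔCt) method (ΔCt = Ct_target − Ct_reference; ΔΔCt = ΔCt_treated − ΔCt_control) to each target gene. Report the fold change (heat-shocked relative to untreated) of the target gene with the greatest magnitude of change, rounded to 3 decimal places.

AT4G41283: ΔΔCt = (31.48−18.05) − (25.74−17.62) = 13.43 − 8.12 = 5.31; fold change = 2^-5.31 = 0.025
AT4G65709: ΔΔCt = (16.11−18.05) − (20.05−17.62) = -1.94 − 2.43 = -4.37; fold change = 2^4.37 = 20.678
AT3G03031: ΔΔCt = (26.79−18.05) − (24.55−17.62) = 8.74 − 6.93 = 1.81; fold change = 2^-1.81 = 0.285
AT1G16206: ΔΔCt = (32.35−18.05) − (29.69−17.62) = 14.30 − 12.07 = 2.23; fold change = 2^-2.23 = 0.213
AT4G41283 has the largest |ΔΔCt| = 5.31.

0.025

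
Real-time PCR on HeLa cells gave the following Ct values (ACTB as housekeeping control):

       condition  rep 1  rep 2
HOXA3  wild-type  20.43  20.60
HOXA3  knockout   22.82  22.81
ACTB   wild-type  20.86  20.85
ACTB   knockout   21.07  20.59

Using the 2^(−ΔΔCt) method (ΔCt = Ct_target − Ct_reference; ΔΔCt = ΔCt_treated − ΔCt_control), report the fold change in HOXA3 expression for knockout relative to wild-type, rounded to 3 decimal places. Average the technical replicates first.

Mean Ct: HOXA3 wild-type 20.515; HOXA3 knockout 22.815; ACTB wild-type 20.855; ACTB knockout 20.830
ΔCt(wild-type) = 20.515 − 20.855 = -0.340
ΔCt(knockout) = 22.815 − 20.830 = 1.985
ΔΔCt = 1.985 − (-0.340) = 2.325
Fold change = 2^(−2.325) = 0.1996

0.200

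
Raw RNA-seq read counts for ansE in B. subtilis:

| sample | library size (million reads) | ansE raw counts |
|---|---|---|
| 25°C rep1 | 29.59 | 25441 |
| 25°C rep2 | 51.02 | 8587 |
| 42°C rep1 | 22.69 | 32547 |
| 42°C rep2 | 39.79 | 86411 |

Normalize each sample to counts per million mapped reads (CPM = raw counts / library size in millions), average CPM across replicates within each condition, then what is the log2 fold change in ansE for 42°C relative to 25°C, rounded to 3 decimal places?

CPM(25°C rep1) = 25441 / 29.59 = 859.7837
CPM(25°C rep2) = 8587 / 51.02 = 168.3065
CPM(42°C rep1) = 32547 / 22.69 = 1434.4204
CPM(42°C rep2) = 86411 / 39.79 = 2171.6763
mean CPM(25°C) = 514.0451; mean CPM(42°C) = 1803.0484
Fold change = 1803.0484 / 514.0451 = 3.50757
log2(3.50757) = 1.8105

1.810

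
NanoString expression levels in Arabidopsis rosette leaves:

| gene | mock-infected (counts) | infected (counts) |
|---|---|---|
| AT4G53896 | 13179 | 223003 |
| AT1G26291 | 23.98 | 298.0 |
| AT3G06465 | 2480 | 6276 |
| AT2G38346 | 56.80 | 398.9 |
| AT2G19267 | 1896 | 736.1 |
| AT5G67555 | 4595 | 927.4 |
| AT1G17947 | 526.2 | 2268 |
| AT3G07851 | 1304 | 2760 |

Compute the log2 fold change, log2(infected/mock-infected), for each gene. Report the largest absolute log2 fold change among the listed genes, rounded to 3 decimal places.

log2(223003/13179) = 4.081  (AT4G53896)
log2(298.0/23.98) = 3.635  (AT1G26291)
log2(6276/2480) = 1.340  (AT3G06465)
log2(398.9/56.80) = 2.812  (AT2G38346)
log2(736.1/1896) = -1.365  (AT2G19267)
log2(927.4/4595) = -2.309  (AT5G67555)
log2(2268/526.2) = 2.108  (AT1G17947)
log2(2760/1304) = 1.082  (AT3G07851)
The largest magnitude belongs to AT4G53896.

4.081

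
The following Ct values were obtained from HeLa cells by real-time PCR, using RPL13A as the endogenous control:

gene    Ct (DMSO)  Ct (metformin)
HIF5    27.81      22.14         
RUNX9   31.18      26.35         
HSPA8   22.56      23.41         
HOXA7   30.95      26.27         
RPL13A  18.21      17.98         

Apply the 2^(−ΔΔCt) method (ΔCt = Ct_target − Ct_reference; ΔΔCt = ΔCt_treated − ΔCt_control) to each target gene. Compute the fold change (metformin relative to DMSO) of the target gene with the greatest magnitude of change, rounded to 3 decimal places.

HIF5: ΔΔCt = (22.14−17.98) − (27.81−18.21) = 4.16 − 9.60 = -5.44; fold change = 2^5.44 = 43.411
RUNX9: ΔΔCt = (26.35−17.98) − (31.18−18.21) = 8.37 − 12.97 = -4.60; fold change = 2^4.60 = 24.251
HSPA8: ΔΔCt = (23.41−17.98) − (22.56−18.21) = 5.43 − 4.35 = 1.08; fold change = 2^-1.08 = 0.473
HOXA7: ΔΔCt = (26.27−17.98) − (30.95−18.21) = 8.29 − 12.74 = -4.45; fold change = 2^4.45 = 21.857
HIF5 has the largest |ΔΔCt| = 5.44.

43.411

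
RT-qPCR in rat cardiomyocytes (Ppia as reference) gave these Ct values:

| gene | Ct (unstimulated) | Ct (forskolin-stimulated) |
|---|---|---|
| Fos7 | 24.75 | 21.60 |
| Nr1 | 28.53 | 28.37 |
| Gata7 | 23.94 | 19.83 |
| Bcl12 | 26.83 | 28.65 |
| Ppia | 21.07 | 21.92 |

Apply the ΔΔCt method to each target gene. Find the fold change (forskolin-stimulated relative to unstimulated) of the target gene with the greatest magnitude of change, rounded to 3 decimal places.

31.125

Fos7: ΔΔCt = (21.60−21.92) − (24.75−21.07) = -0.32 − 3.68 = -4.00; fold change = 2^4.00 = 16.000
Nr1: ΔΔCt = (28.37−21.92) − (28.53−21.07) = 6.45 − 7.46 = -1.01; fold change = 2^1.01 = 2.014
Gata7: ΔΔCt = (19.83−21.92) − (23.94−21.07) = -2.09 − 2.87 = -4.96; fold change = 2^4.96 = 31.125
Bcl12: ΔΔCt = (28.65−21.92) − (26.83−21.07) = 6.73 − 5.76 = 0.97; fold change = 2^-0.97 = 0.511
Gata7 has the largest |ΔΔCt| = 4.96.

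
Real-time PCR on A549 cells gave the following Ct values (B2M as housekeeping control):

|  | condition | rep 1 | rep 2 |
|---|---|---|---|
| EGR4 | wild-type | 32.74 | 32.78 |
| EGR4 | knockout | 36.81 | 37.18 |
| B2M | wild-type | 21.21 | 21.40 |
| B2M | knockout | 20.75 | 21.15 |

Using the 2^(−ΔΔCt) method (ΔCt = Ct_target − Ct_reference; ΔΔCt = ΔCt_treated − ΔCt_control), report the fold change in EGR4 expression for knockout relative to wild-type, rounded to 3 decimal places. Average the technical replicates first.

0.042

Mean Ct: EGR4 wild-type 32.760; EGR4 knockout 36.995; B2M wild-type 21.305; B2M knockout 20.950
ΔCt(wild-type) = 32.760 − 21.305 = 11.455
ΔCt(knockout) = 36.995 − 20.950 = 16.045
ΔΔCt = 16.045 − 11.455 = 4.590
Fold change = 2^(−4.590) = 0.0415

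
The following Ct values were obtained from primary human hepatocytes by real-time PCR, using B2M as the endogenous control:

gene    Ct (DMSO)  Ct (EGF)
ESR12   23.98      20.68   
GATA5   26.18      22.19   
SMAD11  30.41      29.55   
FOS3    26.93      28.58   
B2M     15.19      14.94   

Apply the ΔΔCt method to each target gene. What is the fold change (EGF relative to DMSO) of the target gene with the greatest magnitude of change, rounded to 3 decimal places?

ESR12: ΔΔCt = (20.68−14.94) − (23.98−15.19) = 5.74 − 8.79 = -3.05; fold change = 2^3.05 = 8.282
GATA5: ΔΔCt = (22.19−14.94) − (26.18−15.19) = 7.25 − 10.99 = -3.74; fold change = 2^3.74 = 13.361
SMAD11: ΔΔCt = (29.55−14.94) − (30.41−15.19) = 14.61 − 15.22 = -0.61; fold change = 2^0.61 = 1.526
FOS3: ΔΔCt = (28.58−14.94) − (26.93−15.19) = 13.64 − 11.74 = 1.90; fold change = 2^-1.90 = 0.268
GATA5 has the largest |ΔΔCt| = 3.74.

13.361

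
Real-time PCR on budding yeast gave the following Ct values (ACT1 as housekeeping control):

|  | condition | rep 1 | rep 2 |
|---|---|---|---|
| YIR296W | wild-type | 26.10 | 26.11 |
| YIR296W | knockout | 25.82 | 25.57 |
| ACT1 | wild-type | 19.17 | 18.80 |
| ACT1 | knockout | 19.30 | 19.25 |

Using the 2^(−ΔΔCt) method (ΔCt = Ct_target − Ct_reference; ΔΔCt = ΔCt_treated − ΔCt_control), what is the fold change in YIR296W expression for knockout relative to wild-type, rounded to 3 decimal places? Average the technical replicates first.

Mean Ct: YIR296W wild-type 26.105; YIR296W knockout 25.695; ACT1 wild-type 18.985; ACT1 knockout 19.275
ΔCt(wild-type) = 26.105 − 18.985 = 7.120
ΔCt(knockout) = 25.695 − 19.275 = 6.420
ΔΔCt = 6.420 − 7.120 = -0.700
Fold change = 2^(−(-0.700)) = 2^0.700 = 1.6245

1.625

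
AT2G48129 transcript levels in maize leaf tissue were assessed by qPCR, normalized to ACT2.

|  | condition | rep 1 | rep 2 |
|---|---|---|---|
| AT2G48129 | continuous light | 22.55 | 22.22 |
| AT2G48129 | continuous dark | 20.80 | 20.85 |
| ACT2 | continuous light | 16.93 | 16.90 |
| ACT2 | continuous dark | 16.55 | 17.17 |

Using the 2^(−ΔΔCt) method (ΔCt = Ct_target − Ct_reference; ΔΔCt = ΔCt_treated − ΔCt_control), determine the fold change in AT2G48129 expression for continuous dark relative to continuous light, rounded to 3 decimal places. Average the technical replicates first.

2.838

Mean Ct: AT2G48129 continuous light 22.385; AT2G48129 continuous dark 20.825; ACT2 continuous light 16.915; ACT2 continuous dark 16.860
ΔCt(continuous light) = 22.385 − 16.915 = 5.470
ΔCt(continuous dark) = 20.825 − 16.860 = 3.965
ΔΔCt = 3.965 − 5.470 = -1.505
Fold change = 2^(−(-1.505)) = 2^1.505 = 2.8382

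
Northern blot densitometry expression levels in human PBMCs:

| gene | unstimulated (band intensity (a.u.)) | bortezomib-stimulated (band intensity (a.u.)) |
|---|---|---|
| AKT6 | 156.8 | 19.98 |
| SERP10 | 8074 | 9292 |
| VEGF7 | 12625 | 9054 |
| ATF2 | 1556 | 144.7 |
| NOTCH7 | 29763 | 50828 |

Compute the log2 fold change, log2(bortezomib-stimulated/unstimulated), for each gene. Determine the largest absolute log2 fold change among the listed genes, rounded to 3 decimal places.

3.427

log2(19.98/156.8) = -2.972  (AKT6)
log2(9292/8074) = 0.203  (SERP10)
log2(9054/12625) = -0.480  (VEGF7)
log2(144.7/1556) = -3.427  (ATF2)
log2(50828/29763) = 0.772  (NOTCH7)
The largest magnitude belongs to ATF2.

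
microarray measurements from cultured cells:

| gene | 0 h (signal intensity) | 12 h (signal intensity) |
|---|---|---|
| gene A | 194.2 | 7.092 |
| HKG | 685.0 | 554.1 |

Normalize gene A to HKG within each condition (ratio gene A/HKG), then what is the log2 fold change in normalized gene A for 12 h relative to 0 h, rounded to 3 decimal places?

gene A/HKG (0 h) = 194.2 / 685.0 = 0.2835
gene A/HKG (12 h) = 7.092 / 554.1 = 0.012799
Fold change = 0.012799 / 0.2835 = 0.0451
log2(0.0451) = -4.4692

-4.469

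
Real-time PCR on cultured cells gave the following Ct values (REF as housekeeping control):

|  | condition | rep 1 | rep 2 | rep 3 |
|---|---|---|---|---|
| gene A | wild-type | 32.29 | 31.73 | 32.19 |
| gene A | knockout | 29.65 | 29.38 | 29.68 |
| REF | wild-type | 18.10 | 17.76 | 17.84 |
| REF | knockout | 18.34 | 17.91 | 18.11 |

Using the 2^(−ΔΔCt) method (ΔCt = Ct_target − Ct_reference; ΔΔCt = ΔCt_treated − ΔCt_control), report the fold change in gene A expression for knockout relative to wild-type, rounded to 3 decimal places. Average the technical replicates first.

6.589

Mean Ct: gene A wild-type 32.070; gene A knockout 29.570; REF wild-type 17.900; REF knockout 18.120
ΔCt(wild-type) = 32.070 − 17.900 = 14.170
ΔCt(knockout) = 29.570 − 18.120 = 11.450
ΔΔCt = 11.450 − 14.170 = -2.720
Fold change = 2^(−(-2.720)) = 2^2.720 = 6.5887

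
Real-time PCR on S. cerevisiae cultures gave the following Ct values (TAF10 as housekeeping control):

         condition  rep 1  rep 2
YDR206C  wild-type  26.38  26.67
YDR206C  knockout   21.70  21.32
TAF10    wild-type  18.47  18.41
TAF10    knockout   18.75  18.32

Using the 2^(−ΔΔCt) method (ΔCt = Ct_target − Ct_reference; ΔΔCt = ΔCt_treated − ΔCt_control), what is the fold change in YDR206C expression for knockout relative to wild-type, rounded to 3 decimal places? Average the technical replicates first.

Mean Ct: YDR206C wild-type 26.525; YDR206C knockout 21.510; TAF10 wild-type 18.440; TAF10 knockout 18.535
ΔCt(wild-type) = 26.525 − 18.440 = 8.085
ΔCt(knockout) = 21.510 − 18.535 = 2.975
ΔΔCt = 2.975 − 8.085 = -5.110
Fold change = 2^(−(-5.110)) = 2^5.110 = 34.5353

34.535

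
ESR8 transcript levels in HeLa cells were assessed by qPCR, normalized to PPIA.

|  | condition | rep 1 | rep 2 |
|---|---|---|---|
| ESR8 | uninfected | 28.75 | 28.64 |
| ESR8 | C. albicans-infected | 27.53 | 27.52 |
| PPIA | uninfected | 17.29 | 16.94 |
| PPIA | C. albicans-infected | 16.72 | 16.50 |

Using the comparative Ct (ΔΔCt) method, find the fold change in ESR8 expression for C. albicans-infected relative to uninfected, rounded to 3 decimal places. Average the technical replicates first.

1.586

Mean Ct: ESR8 uninfected 28.695; ESR8 C. albicans-infected 27.525; PPIA uninfected 17.115; PPIA C. albicans-infected 16.610
ΔCt(uninfected) = 28.695 − 17.115 = 11.580
ΔCt(C. albicans-infected) = 27.525 − 16.610 = 10.915
ΔΔCt = 10.915 − 11.580 = -0.665
Fold change = 2^(−(-0.665)) = 2^0.665 = 1.5856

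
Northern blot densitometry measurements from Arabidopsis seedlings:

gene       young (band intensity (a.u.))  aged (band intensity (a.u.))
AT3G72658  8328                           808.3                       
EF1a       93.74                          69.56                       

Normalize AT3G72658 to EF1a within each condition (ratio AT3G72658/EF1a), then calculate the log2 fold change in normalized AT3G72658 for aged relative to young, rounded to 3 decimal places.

-2.935

AT3G72658/EF1a (young) = 8328 / 93.74 = 88.841
AT3G72658/EF1a (aged) = 808.3 / 69.56 = 11.62
Fold change = 11.62 / 88.841 = 0.1308
log2(0.1308) = -2.9346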